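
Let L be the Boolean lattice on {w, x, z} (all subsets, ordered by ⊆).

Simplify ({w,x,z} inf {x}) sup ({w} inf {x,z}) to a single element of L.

{x}

{w,x,z} ∧ {x} = {x}
{w} ∧ {x,z} = {}
{x} ∨ {} = {x}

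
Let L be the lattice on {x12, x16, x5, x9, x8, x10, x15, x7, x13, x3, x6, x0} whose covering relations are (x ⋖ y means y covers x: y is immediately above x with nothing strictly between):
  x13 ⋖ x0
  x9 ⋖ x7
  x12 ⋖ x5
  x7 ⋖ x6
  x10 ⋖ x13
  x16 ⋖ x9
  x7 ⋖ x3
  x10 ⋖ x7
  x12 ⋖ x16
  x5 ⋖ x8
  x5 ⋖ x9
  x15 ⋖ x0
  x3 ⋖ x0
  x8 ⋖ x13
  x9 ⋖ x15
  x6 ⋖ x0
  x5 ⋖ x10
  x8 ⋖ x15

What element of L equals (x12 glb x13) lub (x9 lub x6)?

x12 ∧ x13 = x12
x9 ∨ x6 = x6
x12 ∨ x6 = x6

x6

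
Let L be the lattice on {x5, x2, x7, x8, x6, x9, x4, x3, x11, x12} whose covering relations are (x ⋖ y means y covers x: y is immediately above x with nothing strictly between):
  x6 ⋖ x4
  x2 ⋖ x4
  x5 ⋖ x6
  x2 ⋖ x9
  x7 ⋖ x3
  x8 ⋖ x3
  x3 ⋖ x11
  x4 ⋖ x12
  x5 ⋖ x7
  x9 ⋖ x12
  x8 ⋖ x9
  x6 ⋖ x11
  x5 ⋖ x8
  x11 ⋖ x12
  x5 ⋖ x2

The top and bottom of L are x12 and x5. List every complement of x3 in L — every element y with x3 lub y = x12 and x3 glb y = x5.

Need y with x3 ∨ y = x12 and x3 ∧ y = x5.
Checking each element gives: x2, x4.

x2, x4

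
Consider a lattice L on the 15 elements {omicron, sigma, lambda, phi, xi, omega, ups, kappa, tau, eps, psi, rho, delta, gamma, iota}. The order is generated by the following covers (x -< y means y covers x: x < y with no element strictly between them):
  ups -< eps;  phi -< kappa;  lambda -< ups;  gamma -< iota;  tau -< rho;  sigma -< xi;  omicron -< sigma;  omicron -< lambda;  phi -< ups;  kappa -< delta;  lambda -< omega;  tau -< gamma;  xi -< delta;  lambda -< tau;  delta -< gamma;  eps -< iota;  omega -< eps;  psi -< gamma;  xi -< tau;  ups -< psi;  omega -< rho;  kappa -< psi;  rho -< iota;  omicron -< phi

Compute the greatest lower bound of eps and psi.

Common lower bounds of {eps, psi}: lambda, omicron, phi, ups.
The greatest among these is ups.

ups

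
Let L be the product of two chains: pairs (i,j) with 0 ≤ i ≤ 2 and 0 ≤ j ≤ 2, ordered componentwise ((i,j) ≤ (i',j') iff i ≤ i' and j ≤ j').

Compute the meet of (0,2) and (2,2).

(0,2)

Common lower bounds of {(0,2), (2,2)}: (0,0), (0,1), (0,2).
The greatest among these is (0,2).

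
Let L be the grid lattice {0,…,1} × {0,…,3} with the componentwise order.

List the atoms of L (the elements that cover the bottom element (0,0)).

The atoms are exactly the elements that cover (0,0): (0,1), (1,0).

(0,1), (1,0)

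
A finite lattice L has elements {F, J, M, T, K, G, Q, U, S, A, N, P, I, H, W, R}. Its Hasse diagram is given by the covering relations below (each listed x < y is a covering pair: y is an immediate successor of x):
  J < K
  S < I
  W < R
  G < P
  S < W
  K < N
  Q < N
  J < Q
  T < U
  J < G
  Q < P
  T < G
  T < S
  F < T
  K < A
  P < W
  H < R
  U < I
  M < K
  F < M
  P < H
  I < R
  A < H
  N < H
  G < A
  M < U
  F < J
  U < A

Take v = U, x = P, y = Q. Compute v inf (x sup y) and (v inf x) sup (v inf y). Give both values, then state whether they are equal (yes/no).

T; T; yes

x sup y = P, so v inf (x sup y) = U inf P = T.
v inf x = T and v inf y = F, so (v inf x) sup (v inf y) = T sup F = T.
Equal: yes.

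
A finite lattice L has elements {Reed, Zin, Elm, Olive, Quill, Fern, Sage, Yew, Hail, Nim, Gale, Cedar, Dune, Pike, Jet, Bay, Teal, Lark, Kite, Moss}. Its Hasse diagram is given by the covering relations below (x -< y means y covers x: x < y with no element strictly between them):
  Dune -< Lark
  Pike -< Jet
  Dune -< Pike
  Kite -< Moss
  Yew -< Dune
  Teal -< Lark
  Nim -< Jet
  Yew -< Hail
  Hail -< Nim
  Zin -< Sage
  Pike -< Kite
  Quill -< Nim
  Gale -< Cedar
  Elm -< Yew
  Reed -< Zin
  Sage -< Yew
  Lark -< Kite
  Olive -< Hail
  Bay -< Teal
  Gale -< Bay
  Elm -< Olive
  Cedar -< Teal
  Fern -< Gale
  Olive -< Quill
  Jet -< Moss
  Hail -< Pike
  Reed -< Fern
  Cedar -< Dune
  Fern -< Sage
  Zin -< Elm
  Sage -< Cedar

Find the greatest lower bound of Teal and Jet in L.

Cedar

Common lower bounds of {Teal, Jet}: Cedar, Fern, Gale, Reed, Sage, Zin.
The greatest among these is Cedar.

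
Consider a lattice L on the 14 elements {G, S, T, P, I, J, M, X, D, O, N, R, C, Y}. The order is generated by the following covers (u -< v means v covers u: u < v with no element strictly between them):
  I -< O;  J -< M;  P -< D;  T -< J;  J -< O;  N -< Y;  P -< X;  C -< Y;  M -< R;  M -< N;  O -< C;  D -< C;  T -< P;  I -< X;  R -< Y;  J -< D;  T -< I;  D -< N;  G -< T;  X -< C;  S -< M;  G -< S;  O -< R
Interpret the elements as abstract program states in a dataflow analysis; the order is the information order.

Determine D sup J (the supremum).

Common upper bounds of {D, J}: C, D, N, Y.
The least among these is D.

D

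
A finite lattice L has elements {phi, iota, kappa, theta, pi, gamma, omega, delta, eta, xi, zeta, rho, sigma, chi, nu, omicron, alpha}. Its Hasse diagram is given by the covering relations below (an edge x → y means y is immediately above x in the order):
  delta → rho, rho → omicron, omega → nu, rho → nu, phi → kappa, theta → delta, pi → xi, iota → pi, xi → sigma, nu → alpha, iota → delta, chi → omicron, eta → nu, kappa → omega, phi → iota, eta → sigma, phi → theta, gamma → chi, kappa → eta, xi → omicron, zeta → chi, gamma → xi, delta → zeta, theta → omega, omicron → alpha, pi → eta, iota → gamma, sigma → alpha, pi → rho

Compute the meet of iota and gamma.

Common lower bounds of {iota, gamma}: iota, phi.
The greatest among these is iota.

iota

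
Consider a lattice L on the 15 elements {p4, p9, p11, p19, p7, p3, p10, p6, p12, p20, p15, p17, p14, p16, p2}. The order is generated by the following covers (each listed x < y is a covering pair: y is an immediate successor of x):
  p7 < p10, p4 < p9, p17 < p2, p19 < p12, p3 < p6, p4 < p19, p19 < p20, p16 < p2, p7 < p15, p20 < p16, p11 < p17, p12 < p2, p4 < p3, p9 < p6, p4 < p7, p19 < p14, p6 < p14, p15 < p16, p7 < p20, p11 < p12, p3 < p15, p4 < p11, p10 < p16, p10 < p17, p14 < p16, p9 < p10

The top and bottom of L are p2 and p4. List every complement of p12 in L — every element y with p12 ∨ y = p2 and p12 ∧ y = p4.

Need y with p12 ∨ y = p2 and p12 ∧ y = p4.
Checking each element gives: p10, p15, p3, p6, p7, p9.

p10, p15, p3, p6, p7, p9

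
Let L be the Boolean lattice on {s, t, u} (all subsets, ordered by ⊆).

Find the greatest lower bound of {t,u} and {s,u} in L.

{u}

Common lower bounds of {{t,u}, {s,u}}: {u}, {}.
The greatest among these is {u}.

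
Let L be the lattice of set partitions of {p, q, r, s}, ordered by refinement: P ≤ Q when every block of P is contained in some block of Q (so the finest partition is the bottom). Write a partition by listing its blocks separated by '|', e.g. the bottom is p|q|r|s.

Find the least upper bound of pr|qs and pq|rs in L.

pqrs

The join of pr|qs and pq|rs merges any blocks that overlap across the partitions, giving pqrs.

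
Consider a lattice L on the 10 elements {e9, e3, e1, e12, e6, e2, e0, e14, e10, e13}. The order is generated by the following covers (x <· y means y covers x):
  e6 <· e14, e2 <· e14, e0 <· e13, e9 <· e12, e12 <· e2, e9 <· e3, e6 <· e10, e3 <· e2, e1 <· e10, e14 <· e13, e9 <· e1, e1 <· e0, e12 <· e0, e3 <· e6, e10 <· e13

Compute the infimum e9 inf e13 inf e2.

Common lower bounds of {e9, e13, e2}: e9.
The greatest among these is e9.

e9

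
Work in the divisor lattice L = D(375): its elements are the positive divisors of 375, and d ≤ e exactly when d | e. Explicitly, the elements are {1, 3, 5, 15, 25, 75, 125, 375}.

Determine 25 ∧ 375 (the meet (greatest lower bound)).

Common lower bounds of {25, 375}: 1, 25, 5.
The greatest among these is 25.

25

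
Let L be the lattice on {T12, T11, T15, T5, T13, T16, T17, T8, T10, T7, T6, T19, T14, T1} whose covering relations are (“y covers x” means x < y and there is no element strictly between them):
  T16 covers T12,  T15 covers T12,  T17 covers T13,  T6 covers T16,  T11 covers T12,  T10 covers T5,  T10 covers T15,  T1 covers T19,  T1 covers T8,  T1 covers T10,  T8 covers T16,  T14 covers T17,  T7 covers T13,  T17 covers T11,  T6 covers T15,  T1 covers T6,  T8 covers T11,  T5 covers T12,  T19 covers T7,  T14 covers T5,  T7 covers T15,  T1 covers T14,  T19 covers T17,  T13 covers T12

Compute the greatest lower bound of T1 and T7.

Common lower bounds of {T1, T7}: T12, T13, T15, T7.
The greatest among these is T7.

T7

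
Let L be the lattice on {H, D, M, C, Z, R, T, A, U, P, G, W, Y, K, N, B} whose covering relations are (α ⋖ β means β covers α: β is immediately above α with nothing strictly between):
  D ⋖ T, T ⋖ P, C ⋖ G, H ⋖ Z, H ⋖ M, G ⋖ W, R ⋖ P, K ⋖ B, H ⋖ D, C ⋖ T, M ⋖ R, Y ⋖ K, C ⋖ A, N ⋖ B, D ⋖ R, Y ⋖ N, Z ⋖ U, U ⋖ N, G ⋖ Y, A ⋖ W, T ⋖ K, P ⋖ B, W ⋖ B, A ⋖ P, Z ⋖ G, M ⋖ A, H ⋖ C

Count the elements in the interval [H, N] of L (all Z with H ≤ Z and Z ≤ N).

7

The interval [H, N] = {C, G, H, N, U, Y, Z}, which has 7 elements.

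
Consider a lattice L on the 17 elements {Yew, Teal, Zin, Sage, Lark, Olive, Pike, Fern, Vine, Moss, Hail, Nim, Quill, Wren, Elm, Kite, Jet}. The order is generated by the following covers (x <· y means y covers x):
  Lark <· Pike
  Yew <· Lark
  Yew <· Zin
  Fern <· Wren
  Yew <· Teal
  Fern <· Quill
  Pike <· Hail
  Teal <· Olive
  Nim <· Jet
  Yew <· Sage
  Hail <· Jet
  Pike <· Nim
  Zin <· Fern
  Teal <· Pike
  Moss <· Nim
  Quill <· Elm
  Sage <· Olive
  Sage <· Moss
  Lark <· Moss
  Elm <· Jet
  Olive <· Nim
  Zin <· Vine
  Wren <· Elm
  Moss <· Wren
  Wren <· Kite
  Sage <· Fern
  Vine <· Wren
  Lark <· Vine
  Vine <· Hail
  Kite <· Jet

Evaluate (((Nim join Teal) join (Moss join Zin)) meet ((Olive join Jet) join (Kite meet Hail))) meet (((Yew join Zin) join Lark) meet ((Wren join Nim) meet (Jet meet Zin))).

Nim ∨ Teal = Nim
Moss ∨ Zin = Wren
Nim ∨ Wren = Jet
Olive ∨ Jet = Jet
Kite ∧ Hail = Vine
Jet ∨ Vine = Jet
Jet ∧ Jet = Jet
Yew ∨ Zin = Zin
Zin ∨ Lark = Vine
Wren ∨ Nim = Jet
Jet ∧ Zin = Zin
Jet ∧ Zin = Zin
Vine ∧ Zin = Zin
Jet ∧ Zin = Zin

Zin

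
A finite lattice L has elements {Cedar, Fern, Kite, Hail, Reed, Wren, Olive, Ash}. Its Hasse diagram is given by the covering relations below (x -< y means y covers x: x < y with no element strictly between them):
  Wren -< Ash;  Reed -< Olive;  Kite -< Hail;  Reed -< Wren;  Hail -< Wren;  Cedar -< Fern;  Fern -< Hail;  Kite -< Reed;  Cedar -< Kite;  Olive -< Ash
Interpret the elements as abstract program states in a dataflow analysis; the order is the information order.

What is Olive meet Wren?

Reed

Common lower bounds of {Olive, Wren}: Cedar, Kite, Reed.
The greatest among these is Reed.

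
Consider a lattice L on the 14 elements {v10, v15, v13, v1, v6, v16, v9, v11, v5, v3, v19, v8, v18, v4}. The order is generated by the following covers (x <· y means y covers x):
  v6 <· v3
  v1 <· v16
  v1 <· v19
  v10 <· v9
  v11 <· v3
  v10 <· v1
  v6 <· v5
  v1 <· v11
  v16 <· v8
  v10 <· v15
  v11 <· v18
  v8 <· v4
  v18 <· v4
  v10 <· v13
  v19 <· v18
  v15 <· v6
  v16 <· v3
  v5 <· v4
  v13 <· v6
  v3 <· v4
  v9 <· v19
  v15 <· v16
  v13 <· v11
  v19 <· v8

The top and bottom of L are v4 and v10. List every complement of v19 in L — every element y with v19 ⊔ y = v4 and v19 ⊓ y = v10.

v5, v6

Need y with v19 ∨ y = v4 and v19 ∧ y = v10.
Checking each element gives: v5, v6.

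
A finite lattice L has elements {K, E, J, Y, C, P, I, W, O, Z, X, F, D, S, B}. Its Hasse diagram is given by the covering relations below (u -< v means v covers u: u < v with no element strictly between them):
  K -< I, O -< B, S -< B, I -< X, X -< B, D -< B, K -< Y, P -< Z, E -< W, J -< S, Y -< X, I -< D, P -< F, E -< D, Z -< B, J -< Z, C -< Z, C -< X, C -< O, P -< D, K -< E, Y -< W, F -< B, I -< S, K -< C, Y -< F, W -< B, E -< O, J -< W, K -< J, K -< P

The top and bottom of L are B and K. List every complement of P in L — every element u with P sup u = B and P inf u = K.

O, S, W, X

Need u with P ∨ u = B and P ∧ u = K.
Checking each element gives: O, S, W, X.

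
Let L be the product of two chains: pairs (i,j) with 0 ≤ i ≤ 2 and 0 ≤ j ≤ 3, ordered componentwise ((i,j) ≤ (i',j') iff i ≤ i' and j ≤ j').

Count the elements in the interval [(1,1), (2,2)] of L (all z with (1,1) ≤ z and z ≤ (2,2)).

4

The interval [(1,1), (2,2)] = {(1,1), (1,2), (2,1), (2,2)}, which has 4 elements.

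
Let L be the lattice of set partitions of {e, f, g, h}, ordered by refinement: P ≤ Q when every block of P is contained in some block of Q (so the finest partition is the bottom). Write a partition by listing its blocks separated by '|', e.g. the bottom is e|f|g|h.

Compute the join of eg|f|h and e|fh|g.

eg|fh

The join of eg|f|h and e|fh|g merges any blocks that overlap across the partitions, giving eg|fh.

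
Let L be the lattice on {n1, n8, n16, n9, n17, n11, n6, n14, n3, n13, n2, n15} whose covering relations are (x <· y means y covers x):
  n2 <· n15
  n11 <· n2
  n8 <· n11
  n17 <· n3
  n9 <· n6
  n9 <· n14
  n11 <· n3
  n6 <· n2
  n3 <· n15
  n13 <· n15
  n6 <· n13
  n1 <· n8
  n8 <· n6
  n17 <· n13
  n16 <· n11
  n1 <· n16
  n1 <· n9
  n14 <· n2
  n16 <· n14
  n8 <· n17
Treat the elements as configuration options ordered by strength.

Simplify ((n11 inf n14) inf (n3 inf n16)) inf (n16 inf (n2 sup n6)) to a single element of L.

n11 ∧ n14 = n16
n3 ∧ n16 = n16
n16 ∧ n16 = n16
n2 ∨ n6 = n2
n16 ∧ n2 = n16
n16 ∧ n16 = n16

n16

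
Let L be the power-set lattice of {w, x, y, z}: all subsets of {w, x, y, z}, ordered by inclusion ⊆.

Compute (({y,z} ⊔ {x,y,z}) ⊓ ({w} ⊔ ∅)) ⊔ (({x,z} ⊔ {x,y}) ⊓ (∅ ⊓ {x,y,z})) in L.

{y,z} ∨ {x,y,z} = {x,y,z}
{w} ∨ ∅ = {w}
{x,y,z} ∧ {w} = ∅
{x,z} ∨ {x,y} = {x,y,z}
∅ ∧ {x,y,z} = ∅
{x,y,z} ∧ ∅ = ∅
∅ ∨ ∅ = ∅

∅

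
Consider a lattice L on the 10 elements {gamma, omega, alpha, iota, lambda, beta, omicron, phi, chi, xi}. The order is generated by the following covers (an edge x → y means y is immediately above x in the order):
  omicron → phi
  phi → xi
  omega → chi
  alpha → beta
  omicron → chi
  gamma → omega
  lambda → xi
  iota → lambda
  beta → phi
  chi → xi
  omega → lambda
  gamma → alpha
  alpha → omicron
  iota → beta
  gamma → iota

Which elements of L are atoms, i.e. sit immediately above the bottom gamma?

alpha, iota, omega

The atoms are exactly the elements that cover gamma: alpha, iota, omega.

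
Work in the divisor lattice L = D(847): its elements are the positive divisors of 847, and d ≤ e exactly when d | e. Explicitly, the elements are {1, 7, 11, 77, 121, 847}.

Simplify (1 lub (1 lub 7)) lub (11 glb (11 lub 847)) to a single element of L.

77

1 ∨ 7 = 7
1 ∨ 7 = 7
11 ∨ 847 = 847
11 ∧ 847 = 11
7 ∨ 11 = 77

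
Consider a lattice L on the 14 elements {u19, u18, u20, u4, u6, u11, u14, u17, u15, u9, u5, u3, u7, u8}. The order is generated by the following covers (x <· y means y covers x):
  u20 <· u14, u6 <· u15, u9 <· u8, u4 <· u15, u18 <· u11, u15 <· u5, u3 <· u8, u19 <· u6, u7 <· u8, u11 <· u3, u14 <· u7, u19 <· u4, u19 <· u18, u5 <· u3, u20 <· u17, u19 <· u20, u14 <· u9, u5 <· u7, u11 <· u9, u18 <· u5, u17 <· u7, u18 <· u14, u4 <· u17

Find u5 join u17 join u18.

u7

Common upper bounds of {u5, u17, u18}: u7, u8.
The least among these is u7.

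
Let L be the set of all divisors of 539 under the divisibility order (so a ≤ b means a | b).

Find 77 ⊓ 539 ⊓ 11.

In the divisibility order, the meet is the greatest common divisor: gcd(77, 539, 11) = 11.

11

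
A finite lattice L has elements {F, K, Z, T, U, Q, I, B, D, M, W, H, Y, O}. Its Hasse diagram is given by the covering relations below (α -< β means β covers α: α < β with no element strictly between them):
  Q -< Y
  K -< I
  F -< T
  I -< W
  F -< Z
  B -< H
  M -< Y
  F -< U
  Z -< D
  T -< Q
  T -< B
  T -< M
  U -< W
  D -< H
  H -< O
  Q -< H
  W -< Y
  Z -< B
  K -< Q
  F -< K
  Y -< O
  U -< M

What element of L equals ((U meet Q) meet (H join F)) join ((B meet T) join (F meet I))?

U ∧ Q = F
H ∨ F = H
F ∧ H = F
B ∧ T = T
F ∧ I = F
T ∨ F = T
F ∨ T = T

T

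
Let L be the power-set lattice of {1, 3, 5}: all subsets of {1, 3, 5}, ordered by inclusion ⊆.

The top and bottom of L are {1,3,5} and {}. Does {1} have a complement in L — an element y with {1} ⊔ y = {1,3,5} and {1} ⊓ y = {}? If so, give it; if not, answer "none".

Need y with {1} ∨ y = {1,3,5} and {1} ∧ y = {}.
Checking each element gives: {3,5}.

{3,5}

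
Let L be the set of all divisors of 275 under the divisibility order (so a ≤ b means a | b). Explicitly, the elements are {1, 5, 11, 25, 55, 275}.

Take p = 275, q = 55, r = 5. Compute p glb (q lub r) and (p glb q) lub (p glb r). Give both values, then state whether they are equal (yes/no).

q lub r = 55, so p glb (q lub r) = 275 glb 55 = 55.
p glb q = 55 and p glb r = 5, so (p glb q) lub (p glb r) = 55 lub 5 = 55.
Equal: yes.

55; 55; yes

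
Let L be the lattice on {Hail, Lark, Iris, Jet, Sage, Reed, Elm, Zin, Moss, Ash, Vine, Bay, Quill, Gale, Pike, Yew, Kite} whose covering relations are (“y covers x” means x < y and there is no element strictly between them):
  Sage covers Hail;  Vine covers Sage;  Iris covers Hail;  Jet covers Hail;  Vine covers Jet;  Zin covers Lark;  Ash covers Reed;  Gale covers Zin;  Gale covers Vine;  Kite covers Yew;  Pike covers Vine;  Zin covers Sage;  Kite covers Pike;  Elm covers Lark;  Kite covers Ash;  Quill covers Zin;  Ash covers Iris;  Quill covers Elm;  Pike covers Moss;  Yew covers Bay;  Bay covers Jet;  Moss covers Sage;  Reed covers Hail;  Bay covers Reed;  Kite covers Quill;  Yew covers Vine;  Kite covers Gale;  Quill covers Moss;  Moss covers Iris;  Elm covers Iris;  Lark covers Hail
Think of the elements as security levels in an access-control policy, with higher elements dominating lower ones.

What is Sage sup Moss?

Moss

Common upper bounds of {Sage, Moss}: Kite, Moss, Pike, Quill.
The least among these is Moss.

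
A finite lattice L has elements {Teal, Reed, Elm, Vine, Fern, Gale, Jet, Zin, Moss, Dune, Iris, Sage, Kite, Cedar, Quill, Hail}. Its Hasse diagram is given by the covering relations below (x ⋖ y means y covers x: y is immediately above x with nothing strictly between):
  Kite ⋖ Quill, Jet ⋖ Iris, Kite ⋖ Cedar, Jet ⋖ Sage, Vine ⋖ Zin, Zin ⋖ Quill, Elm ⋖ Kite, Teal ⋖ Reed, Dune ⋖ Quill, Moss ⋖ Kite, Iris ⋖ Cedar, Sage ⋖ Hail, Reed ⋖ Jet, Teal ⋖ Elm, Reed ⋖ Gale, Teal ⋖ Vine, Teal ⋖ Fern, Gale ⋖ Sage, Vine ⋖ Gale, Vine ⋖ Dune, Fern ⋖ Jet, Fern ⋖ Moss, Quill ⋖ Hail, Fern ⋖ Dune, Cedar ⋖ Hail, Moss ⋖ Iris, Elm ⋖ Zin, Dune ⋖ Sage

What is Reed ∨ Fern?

Common upper bounds of {Reed, Fern}: Cedar, Hail, Iris, Jet, Sage.
The least among these is Jet.

Jet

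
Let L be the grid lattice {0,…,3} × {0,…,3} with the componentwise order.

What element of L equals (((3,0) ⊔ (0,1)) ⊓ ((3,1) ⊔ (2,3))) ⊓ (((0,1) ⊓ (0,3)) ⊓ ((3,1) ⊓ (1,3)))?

(3,0) ∨ (0,1) = (3,1)
(3,1) ∨ (2,3) = (3,3)
(3,1) ∧ (3,3) = (3,1)
(0,1) ∧ (0,3) = (0,1)
(3,1) ∧ (1,3) = (1,1)
(0,1) ∧ (1,1) = (0,1)
(3,1) ∧ (0,1) = (0,1)

(0,1)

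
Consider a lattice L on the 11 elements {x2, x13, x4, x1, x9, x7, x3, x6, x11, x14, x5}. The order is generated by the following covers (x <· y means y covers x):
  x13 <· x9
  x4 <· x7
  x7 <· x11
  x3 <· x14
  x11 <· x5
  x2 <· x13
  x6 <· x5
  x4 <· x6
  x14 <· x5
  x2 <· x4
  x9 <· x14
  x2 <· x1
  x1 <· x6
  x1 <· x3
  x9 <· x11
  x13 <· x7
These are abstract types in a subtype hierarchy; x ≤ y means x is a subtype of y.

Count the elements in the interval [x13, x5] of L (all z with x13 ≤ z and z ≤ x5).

6

The interval [x13, x5] = {x11, x13, x14, x5, x7, x9}, which has 6 elements.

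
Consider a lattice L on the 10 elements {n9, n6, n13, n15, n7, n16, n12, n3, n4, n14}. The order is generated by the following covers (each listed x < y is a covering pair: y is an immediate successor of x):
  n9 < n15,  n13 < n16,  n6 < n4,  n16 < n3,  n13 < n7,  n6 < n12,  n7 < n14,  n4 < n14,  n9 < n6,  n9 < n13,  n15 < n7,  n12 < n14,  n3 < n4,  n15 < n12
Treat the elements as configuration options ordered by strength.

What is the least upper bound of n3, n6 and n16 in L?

n4

Common upper bounds of {n3, n6, n16}: n14, n4.
The least among these is n4.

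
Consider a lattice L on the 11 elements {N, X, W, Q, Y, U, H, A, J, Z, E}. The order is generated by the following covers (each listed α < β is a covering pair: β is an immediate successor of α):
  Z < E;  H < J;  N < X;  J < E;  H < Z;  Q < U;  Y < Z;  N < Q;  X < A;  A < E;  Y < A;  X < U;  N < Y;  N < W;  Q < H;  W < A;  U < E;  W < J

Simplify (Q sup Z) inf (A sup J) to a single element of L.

Z

Q ∨ Z = Z
A ∨ J = E
Z ∧ E = Z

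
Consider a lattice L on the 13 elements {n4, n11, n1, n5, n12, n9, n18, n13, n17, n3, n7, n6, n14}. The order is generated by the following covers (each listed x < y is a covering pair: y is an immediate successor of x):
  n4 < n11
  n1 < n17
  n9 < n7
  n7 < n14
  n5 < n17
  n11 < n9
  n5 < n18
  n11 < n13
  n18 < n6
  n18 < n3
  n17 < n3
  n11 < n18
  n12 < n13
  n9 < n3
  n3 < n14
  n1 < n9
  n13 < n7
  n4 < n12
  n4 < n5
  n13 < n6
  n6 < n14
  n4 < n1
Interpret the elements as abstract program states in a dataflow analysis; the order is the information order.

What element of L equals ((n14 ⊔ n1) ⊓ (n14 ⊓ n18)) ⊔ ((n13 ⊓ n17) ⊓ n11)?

n18

n14 ∨ n1 = n14
n14 ∧ n18 = n18
n14 ∧ n18 = n18
n13 ∧ n17 = n4
n4 ∧ n11 = n4
n18 ∨ n4 = n18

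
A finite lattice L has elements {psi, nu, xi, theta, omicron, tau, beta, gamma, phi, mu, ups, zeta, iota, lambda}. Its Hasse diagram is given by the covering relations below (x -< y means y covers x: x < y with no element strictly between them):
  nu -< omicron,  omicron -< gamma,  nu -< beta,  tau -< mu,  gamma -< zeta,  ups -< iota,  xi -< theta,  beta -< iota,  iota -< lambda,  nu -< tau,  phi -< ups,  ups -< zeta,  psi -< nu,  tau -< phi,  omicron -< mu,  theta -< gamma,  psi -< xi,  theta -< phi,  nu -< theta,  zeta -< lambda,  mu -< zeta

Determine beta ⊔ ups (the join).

iota

Common upper bounds of {beta, ups}: iota, lambda.
The least among these is iota.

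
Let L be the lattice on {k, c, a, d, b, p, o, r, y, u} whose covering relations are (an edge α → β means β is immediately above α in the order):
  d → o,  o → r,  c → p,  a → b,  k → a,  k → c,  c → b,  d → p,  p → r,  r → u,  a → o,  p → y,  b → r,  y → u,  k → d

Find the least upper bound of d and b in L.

Common upper bounds of {d, b}: r, u.
The least among these is r.

r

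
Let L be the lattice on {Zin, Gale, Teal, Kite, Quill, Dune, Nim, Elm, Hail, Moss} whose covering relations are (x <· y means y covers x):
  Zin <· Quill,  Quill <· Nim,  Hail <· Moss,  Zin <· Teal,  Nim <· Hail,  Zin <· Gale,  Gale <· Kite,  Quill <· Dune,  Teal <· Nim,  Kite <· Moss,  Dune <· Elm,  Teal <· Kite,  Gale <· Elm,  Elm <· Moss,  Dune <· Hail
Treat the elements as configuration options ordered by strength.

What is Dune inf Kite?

Common lower bounds of {Dune, Kite}: Zin.
The greatest among these is Zin.

Zin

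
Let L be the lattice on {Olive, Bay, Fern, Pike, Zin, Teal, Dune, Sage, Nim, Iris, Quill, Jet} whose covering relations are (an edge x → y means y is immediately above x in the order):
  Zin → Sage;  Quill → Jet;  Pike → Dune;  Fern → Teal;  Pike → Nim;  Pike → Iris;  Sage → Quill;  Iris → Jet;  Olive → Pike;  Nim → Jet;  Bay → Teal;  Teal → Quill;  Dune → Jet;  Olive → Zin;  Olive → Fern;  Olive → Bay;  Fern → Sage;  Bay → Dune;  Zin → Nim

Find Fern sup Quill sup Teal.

Quill

Common upper bounds of {Fern, Quill, Teal}: Jet, Quill.
The least among these is Quill.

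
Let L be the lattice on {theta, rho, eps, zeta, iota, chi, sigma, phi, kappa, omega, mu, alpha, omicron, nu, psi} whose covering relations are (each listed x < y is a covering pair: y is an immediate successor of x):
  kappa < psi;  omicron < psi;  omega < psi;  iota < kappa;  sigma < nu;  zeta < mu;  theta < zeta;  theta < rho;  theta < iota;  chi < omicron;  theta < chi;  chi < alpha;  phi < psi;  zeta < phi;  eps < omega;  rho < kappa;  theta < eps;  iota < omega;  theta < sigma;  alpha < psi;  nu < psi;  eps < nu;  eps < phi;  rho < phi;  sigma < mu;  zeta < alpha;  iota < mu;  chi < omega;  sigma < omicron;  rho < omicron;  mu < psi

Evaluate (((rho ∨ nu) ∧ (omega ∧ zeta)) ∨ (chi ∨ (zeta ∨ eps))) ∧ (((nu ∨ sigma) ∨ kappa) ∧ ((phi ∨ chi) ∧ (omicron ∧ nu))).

sigma

rho ∨ nu = psi
omega ∧ zeta = theta
psi ∧ theta = theta
zeta ∨ eps = phi
chi ∨ phi = psi
theta ∨ psi = psi
nu ∨ sigma = nu
nu ∨ kappa = psi
phi ∨ chi = psi
omicron ∧ nu = sigma
psi ∧ sigma = sigma
psi ∧ sigma = sigma
psi ∧ sigma = sigma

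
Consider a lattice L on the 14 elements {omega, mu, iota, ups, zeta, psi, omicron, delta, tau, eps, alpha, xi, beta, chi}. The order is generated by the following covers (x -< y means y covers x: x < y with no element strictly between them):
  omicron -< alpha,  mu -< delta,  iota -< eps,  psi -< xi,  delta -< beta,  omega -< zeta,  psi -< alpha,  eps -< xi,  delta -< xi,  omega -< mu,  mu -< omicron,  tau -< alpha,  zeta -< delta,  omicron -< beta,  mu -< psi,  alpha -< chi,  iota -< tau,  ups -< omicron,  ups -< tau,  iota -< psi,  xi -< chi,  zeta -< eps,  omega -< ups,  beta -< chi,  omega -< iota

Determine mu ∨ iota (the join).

psi

Common upper bounds of {mu, iota}: alpha, chi, psi, xi.
The least among these is psi.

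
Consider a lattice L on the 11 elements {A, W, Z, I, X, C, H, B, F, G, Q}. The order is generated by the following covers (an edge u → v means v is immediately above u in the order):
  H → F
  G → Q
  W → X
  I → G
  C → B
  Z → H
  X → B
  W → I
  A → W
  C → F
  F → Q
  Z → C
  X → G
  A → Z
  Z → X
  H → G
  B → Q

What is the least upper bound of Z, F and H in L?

F

Common upper bounds of {Z, F, H}: F, Q.
The least among these is F.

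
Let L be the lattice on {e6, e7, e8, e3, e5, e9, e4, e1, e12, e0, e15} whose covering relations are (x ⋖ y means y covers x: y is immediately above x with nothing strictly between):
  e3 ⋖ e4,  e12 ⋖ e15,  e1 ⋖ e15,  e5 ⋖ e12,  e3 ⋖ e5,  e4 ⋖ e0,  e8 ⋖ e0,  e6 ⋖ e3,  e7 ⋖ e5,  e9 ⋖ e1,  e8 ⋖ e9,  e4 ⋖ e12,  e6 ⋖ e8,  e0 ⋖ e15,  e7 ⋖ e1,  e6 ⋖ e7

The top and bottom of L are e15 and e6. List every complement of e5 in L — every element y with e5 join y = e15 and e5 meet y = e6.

Need y with e5 ∨ y = e15 and e5 ∧ y = e6.
Checking each element gives: e8, e9.

e8, e9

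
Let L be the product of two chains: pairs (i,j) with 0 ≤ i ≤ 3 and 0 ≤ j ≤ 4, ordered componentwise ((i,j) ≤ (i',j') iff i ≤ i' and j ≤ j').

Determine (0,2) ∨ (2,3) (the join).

(2,3)

In a product of chains, the join is componentwise max, giving (2,3).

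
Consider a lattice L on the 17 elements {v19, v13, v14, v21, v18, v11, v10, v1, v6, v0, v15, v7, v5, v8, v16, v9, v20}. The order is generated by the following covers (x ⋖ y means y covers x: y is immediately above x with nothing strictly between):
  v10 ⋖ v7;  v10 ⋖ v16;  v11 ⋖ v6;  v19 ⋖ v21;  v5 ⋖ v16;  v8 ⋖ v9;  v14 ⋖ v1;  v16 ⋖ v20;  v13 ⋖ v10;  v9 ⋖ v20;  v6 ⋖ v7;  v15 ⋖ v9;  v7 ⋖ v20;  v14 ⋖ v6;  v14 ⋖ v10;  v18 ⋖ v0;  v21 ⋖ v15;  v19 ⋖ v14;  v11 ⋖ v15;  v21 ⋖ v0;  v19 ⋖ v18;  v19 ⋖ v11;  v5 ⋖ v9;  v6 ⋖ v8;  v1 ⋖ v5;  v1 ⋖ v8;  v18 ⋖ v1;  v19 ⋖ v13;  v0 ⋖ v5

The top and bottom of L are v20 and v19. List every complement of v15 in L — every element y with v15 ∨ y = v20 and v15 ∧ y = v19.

v10, v13

Need y with v15 ∨ y = v20 and v15 ∧ y = v19.
Checking each element gives: v10, v13.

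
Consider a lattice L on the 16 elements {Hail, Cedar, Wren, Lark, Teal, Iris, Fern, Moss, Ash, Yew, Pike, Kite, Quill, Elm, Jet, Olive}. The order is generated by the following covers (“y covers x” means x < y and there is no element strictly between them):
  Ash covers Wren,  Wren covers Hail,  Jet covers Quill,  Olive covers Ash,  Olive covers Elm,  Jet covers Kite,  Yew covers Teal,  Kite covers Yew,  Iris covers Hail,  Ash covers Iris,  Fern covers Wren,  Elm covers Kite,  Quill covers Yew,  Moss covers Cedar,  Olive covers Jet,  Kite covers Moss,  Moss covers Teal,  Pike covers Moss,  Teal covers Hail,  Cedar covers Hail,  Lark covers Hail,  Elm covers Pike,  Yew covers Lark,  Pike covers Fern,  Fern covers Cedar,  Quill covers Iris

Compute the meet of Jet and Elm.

Kite

Common lower bounds of {Jet, Elm}: Cedar, Hail, Kite, Lark, Moss, Teal, Yew.
The greatest among these is Kite.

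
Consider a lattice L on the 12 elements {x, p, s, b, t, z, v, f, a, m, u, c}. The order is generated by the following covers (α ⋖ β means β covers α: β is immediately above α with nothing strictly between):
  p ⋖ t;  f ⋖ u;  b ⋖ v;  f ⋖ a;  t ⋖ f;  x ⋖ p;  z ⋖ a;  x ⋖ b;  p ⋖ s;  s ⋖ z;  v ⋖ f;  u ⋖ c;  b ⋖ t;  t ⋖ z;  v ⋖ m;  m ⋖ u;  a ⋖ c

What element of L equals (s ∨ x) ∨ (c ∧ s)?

s ∨ x = s
c ∧ s = s
s ∨ s = s

s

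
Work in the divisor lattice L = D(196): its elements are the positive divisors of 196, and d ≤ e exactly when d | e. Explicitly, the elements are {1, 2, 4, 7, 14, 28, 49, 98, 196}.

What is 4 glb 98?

Common lower bounds of {4, 98}: 1, 2.
The greatest among these is 2.

2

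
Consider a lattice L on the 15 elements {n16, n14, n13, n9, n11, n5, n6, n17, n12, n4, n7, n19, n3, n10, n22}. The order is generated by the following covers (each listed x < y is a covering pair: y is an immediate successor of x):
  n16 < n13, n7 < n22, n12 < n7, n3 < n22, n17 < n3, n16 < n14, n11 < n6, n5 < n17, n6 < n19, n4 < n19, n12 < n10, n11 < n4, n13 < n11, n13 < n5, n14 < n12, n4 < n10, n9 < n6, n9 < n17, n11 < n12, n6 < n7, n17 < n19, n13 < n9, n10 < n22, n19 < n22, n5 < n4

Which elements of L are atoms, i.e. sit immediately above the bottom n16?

n13, n14

The atoms are exactly the elements that cover n16: n13, n14.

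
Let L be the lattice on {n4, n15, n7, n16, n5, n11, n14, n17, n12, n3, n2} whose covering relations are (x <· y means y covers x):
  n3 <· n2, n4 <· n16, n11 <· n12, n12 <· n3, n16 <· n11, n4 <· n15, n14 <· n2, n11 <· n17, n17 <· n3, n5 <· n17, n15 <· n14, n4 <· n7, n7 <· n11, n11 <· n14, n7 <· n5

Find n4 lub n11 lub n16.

Common upper bounds of {n4, n11, n16}: n11, n12, n14, n17, n2, n3.
The least among these is n11.

n11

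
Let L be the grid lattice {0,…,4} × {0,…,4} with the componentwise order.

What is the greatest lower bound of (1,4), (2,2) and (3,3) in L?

(1,2)

In a product of chains, the meet is componentwise min, giving (1,2).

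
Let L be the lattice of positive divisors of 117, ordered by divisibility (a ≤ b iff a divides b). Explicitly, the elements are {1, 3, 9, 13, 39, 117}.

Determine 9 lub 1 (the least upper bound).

In the divisibility order, the join is the least common multiple: lcm(9, 1) = 9.

9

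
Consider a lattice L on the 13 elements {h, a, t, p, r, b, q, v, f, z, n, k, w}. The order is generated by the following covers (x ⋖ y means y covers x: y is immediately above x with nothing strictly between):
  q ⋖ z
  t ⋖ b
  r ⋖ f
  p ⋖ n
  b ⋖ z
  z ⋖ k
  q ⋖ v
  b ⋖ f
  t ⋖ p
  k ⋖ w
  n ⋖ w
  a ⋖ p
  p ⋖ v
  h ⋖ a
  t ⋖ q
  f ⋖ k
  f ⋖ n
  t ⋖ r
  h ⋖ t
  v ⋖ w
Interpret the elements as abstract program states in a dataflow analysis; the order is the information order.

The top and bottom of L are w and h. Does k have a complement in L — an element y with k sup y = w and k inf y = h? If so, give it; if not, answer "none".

Need y with k ∨ y = w and k ∧ y = h.
Checking each element gives: a.

a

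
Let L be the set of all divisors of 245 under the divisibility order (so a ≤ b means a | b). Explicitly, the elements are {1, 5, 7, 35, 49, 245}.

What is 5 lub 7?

Common upper bounds of {5, 7}: 245, 35.
The least among these is 35.

35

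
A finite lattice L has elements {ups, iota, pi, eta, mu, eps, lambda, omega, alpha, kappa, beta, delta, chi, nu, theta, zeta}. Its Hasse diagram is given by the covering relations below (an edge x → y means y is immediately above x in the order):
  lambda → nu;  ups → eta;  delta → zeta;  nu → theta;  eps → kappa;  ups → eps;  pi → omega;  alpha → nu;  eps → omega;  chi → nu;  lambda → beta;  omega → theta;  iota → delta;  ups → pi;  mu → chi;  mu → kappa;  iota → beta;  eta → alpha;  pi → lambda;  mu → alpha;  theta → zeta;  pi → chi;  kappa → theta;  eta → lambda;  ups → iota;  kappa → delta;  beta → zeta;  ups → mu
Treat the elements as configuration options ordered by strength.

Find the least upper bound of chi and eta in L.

nu

Common upper bounds of {chi, eta}: nu, theta, zeta.
The least among these is nu.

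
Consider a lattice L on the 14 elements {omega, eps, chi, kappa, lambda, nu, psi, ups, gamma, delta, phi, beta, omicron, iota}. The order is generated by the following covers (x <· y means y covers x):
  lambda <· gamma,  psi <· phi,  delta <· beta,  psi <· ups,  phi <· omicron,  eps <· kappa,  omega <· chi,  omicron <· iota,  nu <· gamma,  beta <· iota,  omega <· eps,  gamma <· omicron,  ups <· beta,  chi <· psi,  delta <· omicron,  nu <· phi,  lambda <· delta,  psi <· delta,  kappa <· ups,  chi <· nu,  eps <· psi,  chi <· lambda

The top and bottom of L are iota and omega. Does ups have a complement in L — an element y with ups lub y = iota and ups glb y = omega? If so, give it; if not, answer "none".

For every candidate y, either ups ∨ y ≠ iota or ups ∧ y ≠ omega; no complement exists.

none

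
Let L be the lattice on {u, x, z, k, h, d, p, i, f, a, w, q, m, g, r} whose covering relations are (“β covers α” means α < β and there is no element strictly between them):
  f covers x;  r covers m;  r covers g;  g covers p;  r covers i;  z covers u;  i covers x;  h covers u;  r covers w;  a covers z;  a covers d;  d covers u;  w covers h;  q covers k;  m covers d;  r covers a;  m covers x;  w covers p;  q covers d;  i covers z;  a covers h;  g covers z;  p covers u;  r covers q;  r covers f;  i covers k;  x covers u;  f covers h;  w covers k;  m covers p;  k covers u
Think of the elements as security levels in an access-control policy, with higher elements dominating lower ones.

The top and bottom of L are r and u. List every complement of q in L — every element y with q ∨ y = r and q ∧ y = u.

Need y with q ∨ y = r and q ∧ y = u.
Checking each element gives: f, g, h, p, x, z.

f, g, h, p, x, z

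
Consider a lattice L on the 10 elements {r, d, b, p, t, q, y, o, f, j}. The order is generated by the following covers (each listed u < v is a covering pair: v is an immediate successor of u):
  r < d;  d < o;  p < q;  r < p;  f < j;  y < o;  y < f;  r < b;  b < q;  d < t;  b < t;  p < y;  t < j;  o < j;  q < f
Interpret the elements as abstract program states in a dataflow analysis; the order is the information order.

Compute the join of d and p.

o

Common upper bounds of {d, p}: j, o.
The least among these is o.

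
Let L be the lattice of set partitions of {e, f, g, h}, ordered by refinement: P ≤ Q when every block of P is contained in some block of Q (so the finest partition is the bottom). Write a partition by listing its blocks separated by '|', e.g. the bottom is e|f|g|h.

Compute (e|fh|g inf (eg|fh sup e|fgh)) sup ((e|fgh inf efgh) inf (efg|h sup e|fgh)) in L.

e|fgh

eg|fh ∨ e|fgh = efgh
e|fh|g ∧ efgh = e|fh|g
e|fgh ∧ efgh = e|fgh
efg|h ∨ e|fgh = efgh
e|fgh ∧ efgh = e|fgh
e|fh|g ∨ e|fgh = e|fgh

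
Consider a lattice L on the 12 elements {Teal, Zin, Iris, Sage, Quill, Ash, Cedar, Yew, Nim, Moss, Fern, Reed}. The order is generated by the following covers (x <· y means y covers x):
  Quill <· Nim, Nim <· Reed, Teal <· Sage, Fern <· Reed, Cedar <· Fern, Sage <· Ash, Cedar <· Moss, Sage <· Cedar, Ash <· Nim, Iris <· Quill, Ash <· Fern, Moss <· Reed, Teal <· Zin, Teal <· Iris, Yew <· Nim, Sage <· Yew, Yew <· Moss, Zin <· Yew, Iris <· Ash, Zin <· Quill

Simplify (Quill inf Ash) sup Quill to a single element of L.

Quill

Quill ∧ Ash = Iris
Iris ∨ Quill = Quill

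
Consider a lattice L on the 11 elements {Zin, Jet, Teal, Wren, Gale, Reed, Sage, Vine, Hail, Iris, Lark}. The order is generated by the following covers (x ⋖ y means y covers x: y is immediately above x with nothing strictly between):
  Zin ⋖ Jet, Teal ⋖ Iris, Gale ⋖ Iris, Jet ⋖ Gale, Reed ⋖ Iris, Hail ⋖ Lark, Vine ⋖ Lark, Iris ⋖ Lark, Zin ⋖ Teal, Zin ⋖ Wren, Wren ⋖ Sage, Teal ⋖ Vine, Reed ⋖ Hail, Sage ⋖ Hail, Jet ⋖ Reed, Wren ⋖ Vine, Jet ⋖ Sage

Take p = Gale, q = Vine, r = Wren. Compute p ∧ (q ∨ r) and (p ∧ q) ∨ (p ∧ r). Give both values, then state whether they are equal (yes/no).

q ∨ r = Vine, so p ∧ (q ∨ r) = Gale ∧ Vine = Zin.
p ∧ q = Zin and p ∧ r = Zin, so (p ∧ q) ∨ (p ∧ r) = Zin ∨ Zin = Zin.
Equal: yes.

Zin; Zin; yes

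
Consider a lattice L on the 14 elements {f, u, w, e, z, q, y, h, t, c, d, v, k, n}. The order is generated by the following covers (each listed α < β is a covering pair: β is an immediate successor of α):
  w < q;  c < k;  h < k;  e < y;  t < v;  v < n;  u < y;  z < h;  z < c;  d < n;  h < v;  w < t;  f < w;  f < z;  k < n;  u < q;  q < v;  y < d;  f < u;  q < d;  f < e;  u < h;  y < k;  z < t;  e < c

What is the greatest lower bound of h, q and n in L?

Common lower bounds of {h, q, n}: f, u.
The greatest among these is u.

u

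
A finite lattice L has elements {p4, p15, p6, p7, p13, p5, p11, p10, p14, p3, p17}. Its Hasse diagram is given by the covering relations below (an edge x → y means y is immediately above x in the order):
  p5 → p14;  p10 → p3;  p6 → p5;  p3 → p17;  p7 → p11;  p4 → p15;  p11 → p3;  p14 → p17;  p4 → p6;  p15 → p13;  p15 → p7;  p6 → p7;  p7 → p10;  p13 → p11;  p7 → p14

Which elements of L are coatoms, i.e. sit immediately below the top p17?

p14, p3

The coatoms are exactly the elements covered by p17: p14, p3.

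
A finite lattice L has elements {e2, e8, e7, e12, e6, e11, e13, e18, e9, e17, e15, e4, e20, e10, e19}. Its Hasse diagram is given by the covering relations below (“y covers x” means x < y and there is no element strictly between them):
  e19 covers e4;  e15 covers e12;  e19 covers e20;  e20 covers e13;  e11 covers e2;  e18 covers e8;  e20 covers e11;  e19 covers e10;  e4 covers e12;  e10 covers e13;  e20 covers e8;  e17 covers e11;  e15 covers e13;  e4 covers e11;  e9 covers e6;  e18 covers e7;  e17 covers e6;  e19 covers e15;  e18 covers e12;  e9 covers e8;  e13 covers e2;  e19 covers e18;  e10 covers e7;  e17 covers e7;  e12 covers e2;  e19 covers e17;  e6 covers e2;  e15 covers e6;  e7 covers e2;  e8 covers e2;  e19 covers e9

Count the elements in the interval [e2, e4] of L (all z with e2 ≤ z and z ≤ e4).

The interval [e2, e4] = {e11, e12, e2, e4}, which has 4 elements.

4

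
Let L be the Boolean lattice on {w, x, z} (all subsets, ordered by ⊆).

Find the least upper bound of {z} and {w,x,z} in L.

Under ⊆, join is union: {z} ∪ {w,x,z} = {w,x,z}.

{w,x,z}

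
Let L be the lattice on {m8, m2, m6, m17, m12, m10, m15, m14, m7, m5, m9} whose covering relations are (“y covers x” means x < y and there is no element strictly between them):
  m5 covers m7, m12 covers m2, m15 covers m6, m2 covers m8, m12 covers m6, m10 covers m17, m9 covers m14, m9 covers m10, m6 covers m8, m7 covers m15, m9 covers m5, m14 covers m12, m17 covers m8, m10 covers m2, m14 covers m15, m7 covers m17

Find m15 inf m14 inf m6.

Common lower bounds of {m15, m14, m6}: m6, m8.
The greatest among these is m6.

m6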